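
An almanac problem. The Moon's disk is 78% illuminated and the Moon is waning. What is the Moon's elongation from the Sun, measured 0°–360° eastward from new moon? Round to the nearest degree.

From f = (1 − cos θ)/2: cos θ = 1 − 2×0.78 = -0.560; arccos → 124.1°.
Waning ⇒ past full, so θ = 360° − 124.1° = 235.9°.

236°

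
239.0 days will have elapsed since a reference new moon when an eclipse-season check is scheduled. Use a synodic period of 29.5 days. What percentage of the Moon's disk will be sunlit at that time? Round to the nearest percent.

239.0/29.5 = 8.102 lunations, so 8 complete cycles and 3.00 d into the next.
Elongation θ = 360° × 3.00/29.5 ≈ 36.6°.
Illuminated fraction = (1 − cos 36.6°)/2 = (1 − 0.803)/2 ≈ 0.099, so 10%.

10%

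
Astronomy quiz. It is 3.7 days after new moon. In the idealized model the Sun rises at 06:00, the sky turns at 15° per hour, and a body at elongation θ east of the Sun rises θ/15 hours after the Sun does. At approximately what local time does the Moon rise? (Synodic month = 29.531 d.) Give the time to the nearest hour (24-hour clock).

The Moon has covered 3.7/29.531 of its cycle, so θ ≈ 360° × 3.7/29.531 = 45.1°.
Delay after the Sun = 45.1° / (15°/h) ≈ 3.01 h.
06:00 + 3.01 h ≈ 09:00 → 09:00 to the nearest hour.

09:00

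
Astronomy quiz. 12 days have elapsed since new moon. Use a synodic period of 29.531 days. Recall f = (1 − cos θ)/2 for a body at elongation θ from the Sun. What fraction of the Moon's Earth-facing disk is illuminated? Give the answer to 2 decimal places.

Elongation θ = 360° × 12/29.531 ≈ 146.3°.
cos 146.3° = (-0.832), so f = (1 − (-0.832))/2 = 0.916.

0.92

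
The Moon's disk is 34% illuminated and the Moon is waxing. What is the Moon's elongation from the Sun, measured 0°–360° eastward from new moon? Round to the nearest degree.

cos θ = 1 − 2f = 0.320, giving a principal value of 71.3°.
Waxing ⇒ before full, so θ = 71.3°.

71°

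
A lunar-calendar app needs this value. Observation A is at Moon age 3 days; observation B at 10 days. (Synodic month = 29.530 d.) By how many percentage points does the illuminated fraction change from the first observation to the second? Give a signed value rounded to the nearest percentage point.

First observation: θ = 360°·3/29.530 = 36.6°, so f = 0.098.
Second observation: θ = 121.9°, f = 0.764.
Δf = 0.764 − 0.098 = +0.666, i.e. +67 pp.

+67 percentage points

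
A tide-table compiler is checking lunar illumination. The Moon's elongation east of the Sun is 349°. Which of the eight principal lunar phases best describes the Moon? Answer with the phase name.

349° lies in the new moon sector of the 8-phase cycle.

new moon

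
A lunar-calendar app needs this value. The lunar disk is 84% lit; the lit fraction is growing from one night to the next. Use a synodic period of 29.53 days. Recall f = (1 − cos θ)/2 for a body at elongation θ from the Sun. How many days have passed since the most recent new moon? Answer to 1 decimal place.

10.9 days

cos θ = 1 − 2f = -0.680, giving a principal value of 132.8°.
Waxing ⇒ before full, so θ = 132.8°.
At 360°/29.53 d per day, 132.8° corresponds to 10.90 days.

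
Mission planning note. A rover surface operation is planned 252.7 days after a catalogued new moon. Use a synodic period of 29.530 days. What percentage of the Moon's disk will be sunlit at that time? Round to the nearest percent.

Reduce mod P: 252.7 − 8×29.530 = 16.46 d into the current lunation.
The Moon has covered 16.46/29.530 of its cycle, so θ ≈ 360° × 16.46/29.530 = 200.7°.
With cos θ = (-0.936), the lit fraction is (1 − (-0.936))/2 ≈ 0.968, so 97%.

97%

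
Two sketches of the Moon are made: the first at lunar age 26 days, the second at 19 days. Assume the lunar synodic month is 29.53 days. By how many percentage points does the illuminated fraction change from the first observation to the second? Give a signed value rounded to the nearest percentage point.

θ₁ = 360° × 26/29.53 = 317.0°, f₁ = (1 − cos θ₁)/2 = 0.135.
θ₂ = 360° × 19/29.53 = 231.6°, f₂ = (1 − cos θ₂)/2 = 0.810.
Change = f₂ − f₁ = +0.676 → +68 percentage points.

+68 percentage points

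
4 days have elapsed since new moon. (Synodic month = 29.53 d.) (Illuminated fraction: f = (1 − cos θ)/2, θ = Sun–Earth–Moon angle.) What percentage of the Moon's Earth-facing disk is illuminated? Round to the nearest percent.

17%

The Moon has covered 4/29.53 of its cycle, so θ ≈ 360° × 4/29.53 = 48.8°.
With cos θ = 0.659, the lit fraction is (1 − 0.659)/2 ≈ 0.170, so 17%.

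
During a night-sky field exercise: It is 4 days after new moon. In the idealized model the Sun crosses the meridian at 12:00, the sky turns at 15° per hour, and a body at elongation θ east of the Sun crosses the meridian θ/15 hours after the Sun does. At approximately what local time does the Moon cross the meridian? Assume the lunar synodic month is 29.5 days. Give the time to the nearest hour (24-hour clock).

15:00

The Moon has covered 4/29.5 of its cycle, so θ ≈ 360° × 4/29.5 = 48.8°.
Delay after the Sun = 48.8° / (15°/h) ≈ 3.25 h.
12:00 + 3.25 h ≈ 15:15 → 15:00 to the nearest hour.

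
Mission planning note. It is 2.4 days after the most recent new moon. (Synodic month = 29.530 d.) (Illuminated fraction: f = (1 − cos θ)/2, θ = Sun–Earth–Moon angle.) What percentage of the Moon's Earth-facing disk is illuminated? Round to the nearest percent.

Phase angle: θ = 360°·(2.4 d)/(29.530 d) = 29.3°.
cos 29.3° = 0.872, so f = (1 − 0.872)/2 = 0.064, so 6%.

6%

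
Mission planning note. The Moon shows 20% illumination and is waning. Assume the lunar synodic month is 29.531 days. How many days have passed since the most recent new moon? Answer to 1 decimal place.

Invert f = (1 − cos θ)/2 to get cos θ = 1 − 2(0.20) = 0.600, hence θ₀ = arccos 0.600 = 53.1°.
A waning Moon lies in 180°–360°, so θ = 360° − 53.1° = 306.9°.
At 360°/29.531 d per day, 306.9° corresponds to 25.17 days.

25.2 days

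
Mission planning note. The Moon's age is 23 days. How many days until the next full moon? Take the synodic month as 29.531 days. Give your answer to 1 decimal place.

Full moon is 0.5 of the way through the cycle: age 0.5 × 29.531 = 14.765 d.
This lunation's full moon (14.765 d) has passed, so add one period: 44.296 − 23 = 21.296 days.

21.3 days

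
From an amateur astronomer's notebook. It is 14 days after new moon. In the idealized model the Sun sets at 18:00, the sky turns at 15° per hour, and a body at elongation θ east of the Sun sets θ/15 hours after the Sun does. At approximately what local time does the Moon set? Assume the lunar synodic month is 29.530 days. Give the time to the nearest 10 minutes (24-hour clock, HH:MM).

Elongation θ = 360° × 14/29.530 ≈ 170.7°.
Delay after the Sun = 170.7° / (15°/h) ≈ 11.38 h.
18:00 + 11.378 h ≈ 05:23 → 05:20 to the nearest ten minutes.

05:20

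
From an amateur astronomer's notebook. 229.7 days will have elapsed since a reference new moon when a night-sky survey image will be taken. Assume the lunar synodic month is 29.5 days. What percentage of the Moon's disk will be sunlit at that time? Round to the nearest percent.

39%

229.7 d spans 7 complete synodic months (7 × 29.5 = 206.50 d) plus 23.20 d.
Elongation θ = 360° × 23.20/29.5 ≈ 283.1°.
With cos θ = 0.227, the lit fraction is (1 − 0.227)/2 ≈ 0.387, so 39%.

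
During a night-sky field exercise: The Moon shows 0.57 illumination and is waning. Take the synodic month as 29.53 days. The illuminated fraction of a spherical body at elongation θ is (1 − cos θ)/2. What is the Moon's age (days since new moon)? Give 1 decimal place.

From f = (1 − cos θ)/2: cos θ = 1 − 2×0.57 = -0.140; arccos → 98.0°.
A waning Moon lies in 180°–360°, so θ = 360° − 98.0° = 262.0°.
That fraction of the synodic month is 262.0/360 × 29.53 d ≈ 21.49 d.

21.5 days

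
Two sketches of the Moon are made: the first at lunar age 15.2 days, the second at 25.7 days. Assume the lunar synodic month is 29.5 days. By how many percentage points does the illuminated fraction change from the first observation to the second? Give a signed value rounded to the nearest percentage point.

First observation: θ = 360°·15.2/29.5 = 185.5°, so f = 0.998.
Second observation: θ = 313.6°, f = 0.155.
Δf = 0.155 − 0.998 = -0.843, i.e. -84 pp.

-84 pp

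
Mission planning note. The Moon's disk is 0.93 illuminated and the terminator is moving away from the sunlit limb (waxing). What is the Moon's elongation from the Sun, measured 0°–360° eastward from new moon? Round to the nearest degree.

149°

cos θ = 1 − 2f = -0.860, giving a principal value of 149.3°.
Waxing ⇒ before full, so θ = 149.3°.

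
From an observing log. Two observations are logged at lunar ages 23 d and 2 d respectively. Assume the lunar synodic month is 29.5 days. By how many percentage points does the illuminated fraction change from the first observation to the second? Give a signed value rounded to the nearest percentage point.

-36 pp

θ₁ = 360° × 23/29.5 = 280.7°, f₁ = (1 − cos θ₁)/2 = 0.407.
θ₂ = 360° × 2/29.5 = 24.4°, f₂ = (1 − cos θ₂)/2 = 0.045.
Change = f₂ − f₁ = -0.363 → -36 percentage points.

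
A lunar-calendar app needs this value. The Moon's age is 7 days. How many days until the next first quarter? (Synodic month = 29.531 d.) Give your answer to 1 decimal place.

0.4 days

First quarter occurs at elongation 90°, i.e. at age 29.531 × 90/360 = 7.383 d.
That is 7.383 − 7 = 0.383 days ahead.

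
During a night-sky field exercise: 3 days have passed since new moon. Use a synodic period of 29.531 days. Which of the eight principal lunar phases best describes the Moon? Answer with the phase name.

waxing crescent

At 3/29.531 of the cycle, θ ≈ 37° — the waxing crescent range.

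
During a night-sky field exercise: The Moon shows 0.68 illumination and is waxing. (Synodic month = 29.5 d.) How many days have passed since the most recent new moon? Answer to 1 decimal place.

Invert f = (1 − cos θ)/2 to get cos θ = 1 − 2(0.68) = -0.360, hence θ₀ = arccos -0.360 = 111.1°.
Waxing ⇒ before full, so θ = 111.1°.
That fraction of the synodic month is 111.1/360 × 29.5 d ≈ 9.10 d.

9.1 days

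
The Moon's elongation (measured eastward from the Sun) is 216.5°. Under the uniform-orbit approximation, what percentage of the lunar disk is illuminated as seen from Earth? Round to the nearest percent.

f = (1 − cos 216.5°)/2 = (1 − (-0.804))/2 ≈ 0.902, i.e. 90%.

90%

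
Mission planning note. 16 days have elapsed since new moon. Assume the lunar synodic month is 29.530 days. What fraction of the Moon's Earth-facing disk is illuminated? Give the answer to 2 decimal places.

Elongation θ = 360° × 16/29.530 ≈ 195.1°.
With cos θ = (-0.966), the lit fraction is (1 − (-0.966))/2 ≈ 0.983.

0.98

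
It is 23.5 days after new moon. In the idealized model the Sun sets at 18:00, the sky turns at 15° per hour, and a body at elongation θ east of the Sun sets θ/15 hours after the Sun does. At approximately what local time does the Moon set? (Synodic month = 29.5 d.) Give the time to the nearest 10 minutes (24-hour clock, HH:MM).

The Moon has covered 23.5/29.5 of its cycle, so θ ≈ 360° × 23.5/29.5 = 286.8°.
Delay after the Sun = 286.8° / (15°/h) ≈ 19.12 h.
18:00 + 19.119 h ≈ 13:07 → 13:10 to the nearest ten minutes.

13:10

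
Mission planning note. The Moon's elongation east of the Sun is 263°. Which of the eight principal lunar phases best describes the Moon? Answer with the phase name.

last quarter

263° lies in the last quarter sector of the 8-phase cycle.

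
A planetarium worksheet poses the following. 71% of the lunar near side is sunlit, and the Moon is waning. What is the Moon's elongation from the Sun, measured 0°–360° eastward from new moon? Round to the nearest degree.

245°

From f = (1 − cos θ)/2: cos θ = 1 − 2×0.71 = -0.420; arccos → 114.8°.
Waning ⇒ past full, so θ = 360° − 114.8° = 245.2°.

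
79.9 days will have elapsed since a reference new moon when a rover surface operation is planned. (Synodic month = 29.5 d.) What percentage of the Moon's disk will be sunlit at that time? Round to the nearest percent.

63%

79.9/29.5 = 2.708 lunations, so 2 complete cycles and 20.90 d into the next.
Elongation θ = 360° × 20.90/29.5 ≈ 255.1°.
cos 255.1° = (-0.258), so f = (1 − (-0.258))/2 = 0.629, so 63%.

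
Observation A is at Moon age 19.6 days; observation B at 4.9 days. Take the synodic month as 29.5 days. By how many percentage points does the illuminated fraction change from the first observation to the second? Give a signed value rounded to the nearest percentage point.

First observation: θ = 360°·19.6/29.5 = 239.2°, so f = 0.756.
Second observation: θ = 59.8°, f = 0.248.
Δf = 0.248 − 0.756 = -0.508, i.e. -51 pp.

-51 percentage points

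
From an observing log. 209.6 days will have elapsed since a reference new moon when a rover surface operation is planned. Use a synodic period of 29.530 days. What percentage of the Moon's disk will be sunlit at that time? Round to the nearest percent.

9%

209.6 d spans 7 complete synodic months (7 × 29.530 = 206.71 d) plus 2.89 d.
The Moon has covered 2.89/29.530 of its cycle, so θ ≈ 360° × 2.89/29.530 = 35.2°.
cos 35.2° = 0.817, so f = (1 − 0.817)/2 = 0.092, so 9%.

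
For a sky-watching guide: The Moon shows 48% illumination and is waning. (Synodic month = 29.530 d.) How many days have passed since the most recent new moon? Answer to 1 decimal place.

22.3 days

cos θ = 1 − 2f = 0.040, giving a principal value of 87.7°.
A waning Moon lies in 180°–360°, so θ = 360° − 87.7° = 272.3°.
Age = 29.530 × 272.3°/360° ≈ 22.34 days.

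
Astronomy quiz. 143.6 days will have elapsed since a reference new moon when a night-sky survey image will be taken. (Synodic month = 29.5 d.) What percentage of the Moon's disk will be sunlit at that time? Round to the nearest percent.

16%

Reduce mod P: 143.6 − 4×29.5 = 25.60 d into the current lunation.
Phase angle: θ = 360°·(25.60 d)/(29.5 d) = 312.4°.
Illuminated fraction = (1 − cos 312.4°)/2 = (1 − 0.674)/2 ≈ 0.163, so 16%.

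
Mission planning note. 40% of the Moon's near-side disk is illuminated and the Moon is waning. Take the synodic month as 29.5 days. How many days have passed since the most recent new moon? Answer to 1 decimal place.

Invert f = (1 − cos θ)/2 to get cos θ = 1 − 2(0.40) = 0.200, hence θ₀ = arccos 0.200 = 78.5°.
A waning Moon lies in 180°–360°, so θ = 360° − 78.5° = 281.5°.
Age = 29.5 × 281.5°/360° ≈ 23.07 days.

23.1 days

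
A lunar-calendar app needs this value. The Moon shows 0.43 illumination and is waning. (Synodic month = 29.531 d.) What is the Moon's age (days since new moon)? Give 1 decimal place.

22.8 days

cos θ = 1 − 2f = 0.140, giving a principal value of 82.0°.
Since the Moon is past full (waning), take the reflex angle: θ = 360° − 82.0° = 278.0°.
At 360°/29.531 d per day, 278.0° corresponds to 22.81 days.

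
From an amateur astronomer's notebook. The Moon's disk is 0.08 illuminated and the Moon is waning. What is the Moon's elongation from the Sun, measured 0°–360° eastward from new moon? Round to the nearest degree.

Invert f = (1 − cos θ)/2 to get cos θ = 1 − 2(0.08) = 0.840, hence θ₀ = arccos 0.840 = 32.9°.
A waning Moon lies in 180°–360°, so θ = 360° − 32.9° = 327.1°.

327°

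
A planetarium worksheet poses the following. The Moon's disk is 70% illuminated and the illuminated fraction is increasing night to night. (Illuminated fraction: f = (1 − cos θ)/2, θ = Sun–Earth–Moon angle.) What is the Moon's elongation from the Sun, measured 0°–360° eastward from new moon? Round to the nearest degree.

cos θ = 1 − 2f = -0.400, giving a principal value of 113.6°.
Waxing ⇒ before full, so θ = 113.6°.

114°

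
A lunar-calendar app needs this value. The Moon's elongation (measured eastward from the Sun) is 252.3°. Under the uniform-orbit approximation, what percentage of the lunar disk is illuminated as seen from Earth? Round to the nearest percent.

65%

cos 252.3° = (-0.304), so f = (1 − (-0.304))/2 = 0.652, i.e. 65%.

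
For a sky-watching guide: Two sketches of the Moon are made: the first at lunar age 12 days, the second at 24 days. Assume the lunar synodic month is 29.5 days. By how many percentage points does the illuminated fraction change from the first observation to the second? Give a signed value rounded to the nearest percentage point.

-61 pp

θ₁ = 360° × 12/29.5 = 146.4°, f₁ = (1 − cos θ₁)/2 = 0.917.
θ₂ = 360° × 24/29.5 = 292.9°, f₂ = (1 − cos θ₂)/2 = 0.306.
Change = f₂ − f₁ = -0.611 → -61 percentage points.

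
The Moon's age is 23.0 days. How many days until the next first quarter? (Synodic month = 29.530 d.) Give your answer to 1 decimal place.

First quarter is 0.25 of the way through the cycle: age 0.25 × 29.530 = 7.383 d.
This lunation's first quarter (7.383 d) has passed, so add one period: 36.913 − 23.0 = 13.913 days.

13.9 days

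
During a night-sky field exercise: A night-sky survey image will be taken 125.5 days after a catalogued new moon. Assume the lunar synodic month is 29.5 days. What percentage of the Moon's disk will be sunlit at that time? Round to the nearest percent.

51%

Reduce mod P: 125.5 − 4×29.5 = 7.50 d into the current lunation.
Phase angle: θ = 360°·(7.50 d)/(29.5 d) = 91.5°.
With cos θ = (-0.027), the lit fraction is (1 − (-0.027))/2 ≈ 0.513, so 51%.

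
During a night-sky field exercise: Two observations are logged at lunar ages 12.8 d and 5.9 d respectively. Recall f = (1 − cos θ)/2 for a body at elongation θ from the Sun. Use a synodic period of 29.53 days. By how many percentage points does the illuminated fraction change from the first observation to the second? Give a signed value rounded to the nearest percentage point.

θ₁ = 360° × 12.8/29.53 = 156.0°, f₁ = (1 − cos θ₁)/2 = 0.957.
θ₂ = 360° × 5.9/29.53 = 71.9°, f₂ = (1 − cos θ₂)/2 = 0.345.
Change = f₂ − f₁ = -0.612 → -61 percentage points.

-61 pp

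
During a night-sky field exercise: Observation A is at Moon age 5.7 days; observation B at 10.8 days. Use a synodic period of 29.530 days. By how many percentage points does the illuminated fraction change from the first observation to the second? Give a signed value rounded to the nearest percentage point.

+51 pp

θ₁ = 360° × 5.7/29.530 = 69.5°, f₁ = (1 − cos θ₁)/2 = 0.325.
θ₂ = 360° × 10.8/29.530 = 131.7°, f₂ = (1 − cos θ₂)/2 = 0.832.
Change = f₂ − f₁ = +0.508 → +51 percentage points.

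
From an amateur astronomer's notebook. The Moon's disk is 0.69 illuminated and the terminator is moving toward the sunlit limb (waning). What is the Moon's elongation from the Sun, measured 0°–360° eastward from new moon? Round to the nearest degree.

Invert f = (1 − cos θ)/2 to get cos θ = 1 − 2(0.69) = -0.380, hence θ₀ = arccos -0.380 = 112.3°.
A waning Moon lies in 180°–360°, so θ = 360° − 112.3° = 247.7°.

248°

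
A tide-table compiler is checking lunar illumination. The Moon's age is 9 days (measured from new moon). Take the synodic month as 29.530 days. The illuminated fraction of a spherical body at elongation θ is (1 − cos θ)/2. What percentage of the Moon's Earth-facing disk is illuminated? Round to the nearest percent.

Phase angle: θ = 360°·(9 d)/(29.530 d) = 109.7°.
With cos θ = (-0.337), the lit fraction is (1 − (-0.337))/2 ≈ 0.669, so 67%.

67%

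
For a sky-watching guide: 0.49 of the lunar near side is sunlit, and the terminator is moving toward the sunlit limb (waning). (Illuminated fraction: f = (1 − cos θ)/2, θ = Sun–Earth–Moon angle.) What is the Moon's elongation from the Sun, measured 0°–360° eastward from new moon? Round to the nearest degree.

271°

From f = (1 − cos θ)/2: cos θ = 1 − 2×0.49 = 0.020; arccos → 88.9°.
A waning Moon lies in 180°–360°, so θ = 360° − 88.9° = 271.1°.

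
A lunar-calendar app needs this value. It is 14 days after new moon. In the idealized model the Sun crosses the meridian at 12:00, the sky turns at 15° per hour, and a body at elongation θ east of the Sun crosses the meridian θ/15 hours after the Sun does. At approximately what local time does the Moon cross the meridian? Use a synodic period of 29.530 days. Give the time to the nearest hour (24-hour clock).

Phase angle: θ = 360°·(14 d)/(29.530 d) = 170.7°.
At 15° of sky rotation per hour, 170.7° corresponds to a 11.38 h lag.
12:00 + 11.38 h ≈ 23:23 → 23:00 to the nearest hour.

23:00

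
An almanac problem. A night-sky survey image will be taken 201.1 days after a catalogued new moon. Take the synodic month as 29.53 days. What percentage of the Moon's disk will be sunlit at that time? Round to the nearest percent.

32%

201.1 d spans 6 complete synodic months (6 × 29.53 = 177.18 d) plus 23.92 d.
Phase angle: θ = 360°·(23.92 d)/(29.53 d) = 291.6°.
cos 291.6° = 0.368, so f = (1 − 0.368)/2 = 0.316, so 32%.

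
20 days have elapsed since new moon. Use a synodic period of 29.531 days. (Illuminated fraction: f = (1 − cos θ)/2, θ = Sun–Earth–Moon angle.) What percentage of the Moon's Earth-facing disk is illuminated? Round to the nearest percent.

The Moon has covered 20/29.531 of its cycle, so θ ≈ 360° × 20/29.531 = 243.8°.
Illuminated fraction = (1 − cos 243.8°)/2 = (1 − (-0.441))/2 ≈ 0.721, so 72%.

72%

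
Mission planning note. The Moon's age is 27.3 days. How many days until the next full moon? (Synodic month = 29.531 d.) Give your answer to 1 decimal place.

17.0 days

Full moon occurs at elongation 180°, i.e. at age 29.531 × 180/360 = 14.765 d.
This lunation's full moon (14.765 d) has passed, so add one period: 44.296 − 27.3 = 16.996 days.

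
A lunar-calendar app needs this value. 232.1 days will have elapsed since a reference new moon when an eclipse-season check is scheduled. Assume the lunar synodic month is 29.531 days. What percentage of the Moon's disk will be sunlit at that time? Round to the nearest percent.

Reduce mod P: 232.1 − 7×29.531 = 25.38 d into the current lunation.
The Moon has covered 25.38/29.531 of its cycle, so θ ≈ 360° × 25.38/29.531 = 309.4°.
Illuminated fraction = (1 − cos 309.4°)/2 = (1 − 0.635)/2 ≈ 0.182, so 18%.

18%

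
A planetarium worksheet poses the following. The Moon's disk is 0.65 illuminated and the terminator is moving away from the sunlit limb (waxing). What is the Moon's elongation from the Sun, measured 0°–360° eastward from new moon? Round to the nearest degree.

From f = (1 − cos θ)/2: cos θ = 1 − 2×0.65 = -0.300; arccos → 107.5°.
The Moon is waxing (0°–180°), so θ = 107.5° directly.

107°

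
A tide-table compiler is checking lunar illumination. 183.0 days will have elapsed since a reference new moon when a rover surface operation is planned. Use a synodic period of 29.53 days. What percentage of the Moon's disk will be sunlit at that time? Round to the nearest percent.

34%

183.0/29.53 = 6.197 lunations, so 6 complete cycles and 5.82 d into the next.
The Moon has covered 5.82/29.53 of its cycle, so θ ≈ 360° × 5.82/29.53 = 71.0°.
cos 71.0° = 0.326, so f = (1 − 0.326)/2 = 0.337, so 34%.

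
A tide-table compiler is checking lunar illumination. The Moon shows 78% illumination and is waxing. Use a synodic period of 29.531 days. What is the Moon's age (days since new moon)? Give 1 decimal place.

10.2 days

cos θ = 1 − 2f = -0.560, giving a principal value of 124.1°.
The Moon is waxing (0°–180°), so θ = 124.1° directly.
That fraction of the synodic month is 124.1/360 × 29.531 d ≈ 10.18 d.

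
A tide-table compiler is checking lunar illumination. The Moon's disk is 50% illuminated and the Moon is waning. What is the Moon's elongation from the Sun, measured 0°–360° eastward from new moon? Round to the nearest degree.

Invert f = (1 − cos θ)/2 to get cos θ = 1 − 2(0.50) = 0.000, hence θ₀ = arccos 0.000 = 90.0°.
Since the Moon is past full (waning), take the reflex angle: θ = 360° − 90.0° = 270.0°.

270°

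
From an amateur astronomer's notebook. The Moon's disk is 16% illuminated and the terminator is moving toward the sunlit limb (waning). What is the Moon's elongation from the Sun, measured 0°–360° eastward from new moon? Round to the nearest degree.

313°

From f = (1 − cos θ)/2: cos θ = 1 − 2×0.16 = 0.680; arccos → 47.2°.
Since the Moon is past full (waning), take the reflex angle: θ = 360° − 47.2° = 312.8°.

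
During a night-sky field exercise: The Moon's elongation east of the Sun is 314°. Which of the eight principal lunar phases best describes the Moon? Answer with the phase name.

waning crescent

314° lies in the waning crescent sector of the 8-phase cycle.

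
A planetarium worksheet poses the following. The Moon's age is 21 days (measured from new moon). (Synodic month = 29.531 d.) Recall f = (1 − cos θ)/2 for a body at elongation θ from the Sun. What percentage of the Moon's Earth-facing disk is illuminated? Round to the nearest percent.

Phase angle: θ = 360°·(21 d)/(29.531 d) = 256.0°.
Illuminated fraction = (1 − cos 256.0°)/2 = (1 − (-0.242))/2 ≈ 0.621, so 62%.

62%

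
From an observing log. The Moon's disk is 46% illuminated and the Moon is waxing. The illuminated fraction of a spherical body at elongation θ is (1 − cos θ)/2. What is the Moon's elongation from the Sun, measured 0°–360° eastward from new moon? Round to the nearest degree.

From f = (1 − cos θ)/2: cos θ = 1 − 2×0.46 = 0.080; arccos → 85.4°.
The Moon is waxing (0°–180°), so θ = 85.4° directly.

85°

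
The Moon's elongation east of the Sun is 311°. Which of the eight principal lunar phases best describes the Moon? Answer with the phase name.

The waning crescent sector spans roughly 292°–338°; 311° falls inside it.

waning crescent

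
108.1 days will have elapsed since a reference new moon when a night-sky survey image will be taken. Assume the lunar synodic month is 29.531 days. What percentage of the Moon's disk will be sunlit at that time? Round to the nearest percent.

108.1 d spans 3 complete synodic months (3 × 29.531 = 88.59 d) plus 19.51 d.
Phase angle: θ = 360°·(19.51 d)/(29.531 d) = 237.8°.
Illuminated fraction = (1 − cos 237.8°)/2 = (1 − (-0.533))/2 ≈ 0.766, so 77%.

77%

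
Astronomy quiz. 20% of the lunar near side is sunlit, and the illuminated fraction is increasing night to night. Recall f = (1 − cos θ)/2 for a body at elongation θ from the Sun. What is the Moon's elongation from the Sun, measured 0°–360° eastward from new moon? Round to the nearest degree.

Invert f = (1 − cos θ)/2 to get cos θ = 1 − 2(0.20) = 0.600, hence θ₀ = arccos 0.600 = 53.1°.
The Moon is waxing (0°–180°), so θ = 53.1° directly.

53°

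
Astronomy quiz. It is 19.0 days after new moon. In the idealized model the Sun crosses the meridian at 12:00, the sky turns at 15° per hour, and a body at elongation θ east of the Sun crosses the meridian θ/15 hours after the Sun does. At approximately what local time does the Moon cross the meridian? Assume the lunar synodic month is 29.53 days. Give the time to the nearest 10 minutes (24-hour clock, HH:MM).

03:30

Phase angle: θ = 360°·(19.0 d)/(29.53 d) = 231.6°.
Delay after the Sun = 231.6° / (15°/h) ≈ 15.44 h.
12:00 + 15.442 h ≈ 03:27 → 03:30 to the nearest ten minutes.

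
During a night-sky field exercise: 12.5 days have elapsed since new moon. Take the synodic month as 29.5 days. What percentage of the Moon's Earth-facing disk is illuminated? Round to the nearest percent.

94%

Elongation θ = 360° × 12.5/29.5 ≈ 152.5°.
cos 152.5° = (-0.887), so f = (1 − (-0.887))/2 = 0.944, so 94%.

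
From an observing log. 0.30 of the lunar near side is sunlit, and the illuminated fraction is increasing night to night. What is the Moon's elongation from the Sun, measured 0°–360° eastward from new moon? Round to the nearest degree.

Invert f = (1 − cos θ)/2 to get cos θ = 1 − 2(0.30) = 0.400, hence θ₀ = arccos 0.400 = 66.4°.
Before full moon the principal value applies: θ = 66.4°.

66°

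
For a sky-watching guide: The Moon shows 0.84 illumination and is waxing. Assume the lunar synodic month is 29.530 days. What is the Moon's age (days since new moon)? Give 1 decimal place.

10.9 days

From f = (1 − cos θ)/2: cos θ = 1 − 2×0.84 = -0.680; arccos → 132.8°.
The Moon is waxing (0°–180°), so θ = 132.8° directly.
That fraction of the synodic month is 132.8/360 × 29.530 d ≈ 10.90 d.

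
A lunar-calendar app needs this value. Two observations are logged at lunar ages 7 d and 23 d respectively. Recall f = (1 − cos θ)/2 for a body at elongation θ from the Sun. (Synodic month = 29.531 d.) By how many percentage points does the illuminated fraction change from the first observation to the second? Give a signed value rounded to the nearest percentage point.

θ₁ = 360° × 7/29.531 = 85.3°, f₁ = (1 − cos θ₁)/2 = 0.459.
θ₂ = 360° × 23/29.531 = 280.4°, f₂ = (1 − cos θ₂)/2 = 0.410.
Change = f₂ − f₁ = -0.049 → -5 percentage points.

-5 pp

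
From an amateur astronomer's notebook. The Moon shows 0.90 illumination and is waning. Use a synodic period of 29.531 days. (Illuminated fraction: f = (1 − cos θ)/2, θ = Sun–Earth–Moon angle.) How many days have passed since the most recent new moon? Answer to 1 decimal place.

cos θ = 1 − 2f = -0.800, giving a principal value of 143.1°.
A waning Moon lies in 180°–360°, so θ = 360° − 143.1° = 216.9°.
At 360°/29.531 d per day, 216.9° corresponds to 17.79 days.

17.8 days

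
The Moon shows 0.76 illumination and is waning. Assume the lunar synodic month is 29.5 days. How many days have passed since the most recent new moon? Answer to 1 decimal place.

19.6 days

cos θ = 1 − 2f = -0.520, giving a principal value of 121.3°.
A waning Moon lies in 180°–360°, so θ = 360° − 121.3° = 238.7°.
Age = 29.5 × 238.7°/360° ≈ 19.56 days.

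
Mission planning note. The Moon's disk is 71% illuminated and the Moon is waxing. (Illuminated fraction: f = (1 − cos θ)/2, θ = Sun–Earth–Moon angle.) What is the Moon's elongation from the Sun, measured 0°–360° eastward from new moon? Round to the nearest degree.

115°

cos θ = 1 − 2f = -0.420, giving a principal value of 114.8°.
Before full moon the principal value applies: θ = 114.8°.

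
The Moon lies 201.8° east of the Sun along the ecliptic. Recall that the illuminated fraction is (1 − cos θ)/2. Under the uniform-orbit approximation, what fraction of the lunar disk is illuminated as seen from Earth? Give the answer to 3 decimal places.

0.964

f = (1 − cos 201.8°)/2 = (1 − (-0.928))/2 ≈ 0.964.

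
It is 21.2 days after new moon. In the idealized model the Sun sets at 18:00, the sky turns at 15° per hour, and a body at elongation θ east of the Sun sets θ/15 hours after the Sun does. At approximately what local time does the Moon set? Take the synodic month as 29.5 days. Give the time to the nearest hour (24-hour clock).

The Moon has covered 21.2/29.5 of its cycle, so θ ≈ 360° × 21.2/29.5 = 258.7°.
At 15° of sky rotation per hour, 258.7° corresponds to a 17.25 h lag.
18:00 + 17.25 h ≈ 11:15 → 11:00 to the nearest hour.

11:00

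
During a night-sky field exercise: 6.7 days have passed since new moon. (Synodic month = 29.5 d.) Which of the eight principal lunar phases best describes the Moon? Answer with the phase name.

first quarter

θ ≈ 360° × 6.7/29.5 = 82°, which falls in the first quarter sector.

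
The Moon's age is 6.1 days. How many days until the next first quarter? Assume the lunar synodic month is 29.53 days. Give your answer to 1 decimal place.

First quarter is 0.25 of the way through the cycle: age 0.25 × 29.53 = 7.383 d.
That is 7.383 − 6.1 = 1.283 days ahead.

1.3 days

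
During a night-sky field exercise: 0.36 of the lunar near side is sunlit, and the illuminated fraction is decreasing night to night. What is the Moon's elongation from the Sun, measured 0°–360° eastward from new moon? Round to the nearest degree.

286°

Invert f = (1 − cos θ)/2 to get cos θ = 1 − 2(0.36) = 0.280, hence θ₀ = arccos 0.280 = 73.7°.
Waning ⇒ past full, so θ = 360° − 73.7° = 286.3°.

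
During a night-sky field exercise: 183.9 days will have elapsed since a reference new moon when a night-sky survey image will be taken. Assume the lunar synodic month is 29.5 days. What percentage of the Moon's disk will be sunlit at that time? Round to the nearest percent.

183.9 d spans 6 complete synodic months (6 × 29.5 = 177.00 d) plus 6.90 d.
Phase angle: θ = 360°·(6.90 d)/(29.5 d) = 84.2°.
Illuminated fraction = (1 − cos 84.2°)/2 = (1 − 0.101)/2 ≈ 0.450, so 45%.

45%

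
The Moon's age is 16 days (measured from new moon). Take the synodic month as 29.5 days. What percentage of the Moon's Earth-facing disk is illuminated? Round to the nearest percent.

Phase angle: θ = 360°·(16 d)/(29.5 d) = 195.3°.
Illuminated fraction = (1 − cos 195.3°)/2 = (1 − (-0.965))/2 ≈ 0.982, so 98%.

98%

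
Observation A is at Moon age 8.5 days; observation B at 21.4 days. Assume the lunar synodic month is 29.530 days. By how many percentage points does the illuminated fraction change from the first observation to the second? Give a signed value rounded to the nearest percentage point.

θ₁ = 360° × 8.5/29.530 = 103.6°, f₁ = (1 − cos θ₁)/2 = 0.618.
θ₂ = 360° × 21.4/29.530 = 260.9°, f₂ = (1 − cos θ₂)/2 = 0.579.
Change = f₂ − f₁ = -0.039 → -4 percentage points.

-4 percentage points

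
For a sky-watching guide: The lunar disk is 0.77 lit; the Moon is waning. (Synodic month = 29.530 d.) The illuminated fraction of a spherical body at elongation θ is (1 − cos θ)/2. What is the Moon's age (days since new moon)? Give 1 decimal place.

19.5 days

Invert f = (1 − cos θ)/2 to get cos θ = 1 − 2(0.77) = -0.540, hence θ₀ = arccos -0.540 = 122.7°.
A waning Moon lies in 180°–360°, so θ = 360° − 122.7° = 237.3°.
At 360°/29.530 d per day, 237.3° corresponds to 19.47 days.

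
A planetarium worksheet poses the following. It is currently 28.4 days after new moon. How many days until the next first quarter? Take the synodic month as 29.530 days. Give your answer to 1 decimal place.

First quarter occurs at elongation 90°, i.e. at age 29.530 × 90/360 = 7.383 d.
This lunation's first quarter (7.383 d) has passed, so add one period: 36.913 − 28.4 = 8.513 days.

8.5 days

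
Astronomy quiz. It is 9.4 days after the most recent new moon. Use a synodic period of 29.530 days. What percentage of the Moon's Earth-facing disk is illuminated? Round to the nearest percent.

Phase angle: θ = 360°·(9.4 d)/(29.530 d) = 114.6°.
With cos θ = (-0.416), the lit fraction is (1 − (-0.416))/2 ≈ 0.708, so 71%.

71%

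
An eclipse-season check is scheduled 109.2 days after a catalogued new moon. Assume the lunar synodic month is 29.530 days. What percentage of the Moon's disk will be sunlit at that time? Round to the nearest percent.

66%

109.2/29.530 = 3.698 lunations, so 3 complete cycles and 20.61 d into the next.
Elongation θ = 360° × 20.61/29.530 ≈ 251.3°.
With cos θ = (-0.321), the lit fraction is (1 − (-0.321))/2 ≈ 0.661, so 66%.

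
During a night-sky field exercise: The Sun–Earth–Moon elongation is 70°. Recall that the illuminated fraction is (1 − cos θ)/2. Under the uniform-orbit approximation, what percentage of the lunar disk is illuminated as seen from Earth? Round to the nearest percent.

33%

cos 70° = 0.342, so f = (1 − 0.342)/2 = 0.329, i.e. 33%.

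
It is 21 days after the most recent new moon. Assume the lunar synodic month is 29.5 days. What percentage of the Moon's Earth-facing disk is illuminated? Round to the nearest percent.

Phase angle: θ = 360°·(21 d)/(29.5 d) = 256.3°.
With cos θ = (-0.237), the lit fraction is (1 − (-0.237))/2 ≈ 0.619, so 62%.

62%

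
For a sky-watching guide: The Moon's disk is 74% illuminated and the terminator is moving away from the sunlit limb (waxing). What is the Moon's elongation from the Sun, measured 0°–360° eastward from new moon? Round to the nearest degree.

119°

cos θ = 1 − 2f = -0.480, giving a principal value of 118.7°.
The Moon is waxing (0°–180°), so θ = 118.7° directly.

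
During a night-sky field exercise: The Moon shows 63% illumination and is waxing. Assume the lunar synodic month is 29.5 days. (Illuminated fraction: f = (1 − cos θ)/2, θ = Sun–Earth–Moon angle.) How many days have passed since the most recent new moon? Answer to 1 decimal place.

8.6 days

cos θ = 1 − 2f = -0.260, giving a principal value of 105.1°.
Before full moon the principal value applies: θ = 105.1°.
Age = 29.5 × 105.1°/360° ≈ 8.61 days.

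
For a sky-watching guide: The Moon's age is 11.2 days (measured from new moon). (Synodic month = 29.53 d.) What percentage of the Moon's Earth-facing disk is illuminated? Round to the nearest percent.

86%

Phase angle: θ = 360°·(11.2 d)/(29.53 d) = 136.5°.
Illuminated fraction = (1 − cos 136.5°)/2 = (1 − (-0.726))/2 ≈ 0.863, so 86%.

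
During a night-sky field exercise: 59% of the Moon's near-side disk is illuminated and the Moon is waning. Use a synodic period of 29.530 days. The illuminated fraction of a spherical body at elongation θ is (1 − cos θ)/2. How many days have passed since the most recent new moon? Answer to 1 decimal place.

21.3 days

cos θ = 1 − 2f = -0.180, giving a principal value of 100.4°.
Since the Moon is past full (waning), take the reflex angle: θ = 360° − 100.4° = 259.6°.
At 360°/29.530 d per day, 259.6° corresponds to 21.30 days.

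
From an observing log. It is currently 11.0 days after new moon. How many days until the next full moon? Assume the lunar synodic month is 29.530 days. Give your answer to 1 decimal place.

3.8 days

Full moon is 0.5 of the way through the cycle: age 0.5 × 29.530 = 14.765 d.
That is 14.765 − 11.0 = 3.765 days ahead.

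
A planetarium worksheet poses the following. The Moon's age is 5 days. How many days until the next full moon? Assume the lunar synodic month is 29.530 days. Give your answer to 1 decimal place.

Full moon occurs at elongation 180°, i.e. at age 29.530 × 180/360 = 14.765 d.
So 9.765 days remain (14.765 − 5).

9.8 days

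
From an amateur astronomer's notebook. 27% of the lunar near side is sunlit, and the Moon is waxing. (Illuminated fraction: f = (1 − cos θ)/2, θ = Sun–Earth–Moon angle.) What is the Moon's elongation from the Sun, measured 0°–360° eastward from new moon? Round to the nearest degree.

63°

Invert f = (1 − cos θ)/2 to get cos θ = 1 − 2(0.27) = 0.460, hence θ₀ = arccos 0.460 = 62.6°.
The Moon is waxing (0°–180°), so θ = 62.6° directly.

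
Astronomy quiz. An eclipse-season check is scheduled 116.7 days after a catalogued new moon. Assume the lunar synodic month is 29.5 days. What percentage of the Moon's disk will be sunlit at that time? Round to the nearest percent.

116.7/29.5 = 3.956 lunations, so 3 complete cycles and 28.20 d into the next.
Elongation θ = 360° × 28.20/29.5 ≈ 344.1°.
With cos θ = 0.962, the lit fraction is (1 − 0.962)/2 ≈ 0.019, so 2%.

2%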